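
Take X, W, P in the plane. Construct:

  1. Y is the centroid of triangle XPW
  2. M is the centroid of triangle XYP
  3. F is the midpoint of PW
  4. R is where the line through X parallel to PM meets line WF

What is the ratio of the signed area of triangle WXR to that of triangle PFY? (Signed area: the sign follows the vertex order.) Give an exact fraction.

Assign X = (0, 0), W = (1, 0), P = (0, 1) — the answer is frame-independent, so this choice is without loss of generality.
1. Y is the centroid of triangle XPW ⇒ Y = (1/3, 1/3)
2. M is the centroid of triangle XYP ⇒ M = (1/9, 4/9)
3. F is the midpoint of PW ⇒ F = (1/2, 1/2)
4. R is where the line through X parallel to PM meets line WF ⇒ R = (-1/4, 5/4)
2·[WXR] = -5/4, 2·[PFY] = -1/6
[WXR]:[PFY] = -5/4:-1/6 = 15/2

[WXR]:[PFY] = 15/2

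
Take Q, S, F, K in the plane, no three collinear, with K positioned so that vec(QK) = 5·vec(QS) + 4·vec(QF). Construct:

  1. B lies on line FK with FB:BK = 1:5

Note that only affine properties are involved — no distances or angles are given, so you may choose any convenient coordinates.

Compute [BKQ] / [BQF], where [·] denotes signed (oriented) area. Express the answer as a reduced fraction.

[BKQ]:[BQF] = 5

Assign Q = (0, 0), S = (1, 0), F = (0, 1), K = (5, 4) — the answer is frame-independent, so this choice is without loss of generality.
1. B lies on line FK with FB:BK = 1:5 ⇒ B = (5/6, 3/2)
2·[BKQ] = -25/6, 2·[BQF] = -5/6
[BKQ]:[BQF] = -25/6:-5/6 = 5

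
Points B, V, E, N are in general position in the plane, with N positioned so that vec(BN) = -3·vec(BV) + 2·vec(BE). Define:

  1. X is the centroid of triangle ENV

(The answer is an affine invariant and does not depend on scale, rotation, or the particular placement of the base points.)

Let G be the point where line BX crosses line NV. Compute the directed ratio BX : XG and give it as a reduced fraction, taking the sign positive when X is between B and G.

BX:XG = -4

Assign B = (0, 0), V = (1, 0), E = (0, 1), N = (-3, 2) — the answer is frame-independent, so this choice is without loss of generality.
1. X is the centroid of triangle ENV ⇒ X = (-2/3, 1)
line BX meets NV at G = (-1/2, 3/4)
X = B + t·(G−B) with t = 4/3, so BX:XG = 4/3:-1/3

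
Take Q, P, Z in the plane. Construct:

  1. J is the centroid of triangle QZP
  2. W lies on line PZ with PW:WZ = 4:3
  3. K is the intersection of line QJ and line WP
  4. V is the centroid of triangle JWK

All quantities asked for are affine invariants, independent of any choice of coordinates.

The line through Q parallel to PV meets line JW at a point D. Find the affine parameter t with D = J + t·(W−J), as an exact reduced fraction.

t = -44/23

Assign Q = (0, 0), P = (1, 0), Z = (0, 1) — the answer is frame-independent, so this choice is without loss of generality.
1. J is the centroid of triangle QZP ⇒ J = (1/3, 1/3)
2. W lies on line PZ with PW:WZ = 4:3 ⇒ W = (3/7, 4/7)
3. K is the intersection of line QJ and line WP ⇒ K = (1/2, 1/2)
4. V is the centroid of triangle JWK ⇒ V = (53/126, 59/126)
through Q parallel to PV: direction (-73/126, 59/126); meets JW at D = (73/483, -59/483)
D = J + t·(W−J) with t = -44/23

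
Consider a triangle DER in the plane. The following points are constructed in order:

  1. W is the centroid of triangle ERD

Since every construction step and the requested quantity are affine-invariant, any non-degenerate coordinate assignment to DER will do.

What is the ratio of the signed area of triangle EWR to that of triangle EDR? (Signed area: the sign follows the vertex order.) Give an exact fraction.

Work in coordinates with D = (0, 0), E = (1, 0), R = (0, 1).
1. W is the centroid of triangle ERD ⇒ W = (1/3, 1/3)
2·[EWR] = -1/3, 2·[EDR] = -1
[EWR]:[EDR] = -1/3:-1 = 1/3

[EWR]:[EDR] = 1/3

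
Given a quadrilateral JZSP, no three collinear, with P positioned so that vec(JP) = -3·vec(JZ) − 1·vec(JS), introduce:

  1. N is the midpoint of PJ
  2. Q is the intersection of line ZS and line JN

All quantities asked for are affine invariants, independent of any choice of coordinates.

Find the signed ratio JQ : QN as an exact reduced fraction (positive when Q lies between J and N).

Choose coordinates J = (0, 0), Z = (1, 0), S = (0, 1), P = (-3, -1).
1. N is the midpoint of PJ ⇒ N = (-3/2, -1/2)
2. Q is the intersection of line ZS and line JN ⇒ Q = (3/4, 1/4)
Q = J + t·(N−J) with t = -1/2, so JQ:QN = t:(1−t) = -1/2:3/2

JQ:QN = -1/3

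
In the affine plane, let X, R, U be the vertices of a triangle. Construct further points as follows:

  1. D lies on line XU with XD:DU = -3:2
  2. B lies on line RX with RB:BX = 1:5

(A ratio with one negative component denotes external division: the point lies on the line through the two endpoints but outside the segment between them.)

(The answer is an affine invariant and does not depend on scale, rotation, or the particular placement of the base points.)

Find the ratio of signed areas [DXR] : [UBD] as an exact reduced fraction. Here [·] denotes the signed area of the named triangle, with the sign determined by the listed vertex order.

[DXR]:[UBD] = 9/5

Work in coordinates with X = (0, 0), R = (1, 0), U = (0, 1).
1. D lies on line XU with XD:DU = -3:2 ⇒ D = (0, 3)
2. B lies on line RX with RB:BX = 1:5 ⇒ B = (5/6, 0)
2·[DXR] = 3, 2·[UBD] = 5/3
[DXR]:[UBD] = 3:5/3 = 9/5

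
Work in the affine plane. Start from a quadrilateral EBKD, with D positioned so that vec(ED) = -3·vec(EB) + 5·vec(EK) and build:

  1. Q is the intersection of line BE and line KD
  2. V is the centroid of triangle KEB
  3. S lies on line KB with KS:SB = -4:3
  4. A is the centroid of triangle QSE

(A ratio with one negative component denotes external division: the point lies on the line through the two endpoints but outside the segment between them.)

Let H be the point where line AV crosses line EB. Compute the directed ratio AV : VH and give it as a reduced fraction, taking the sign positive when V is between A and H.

AV:VH = -4

Work in coordinates with E = (0, 0), B = (1, 0), K = (0, 1), D = (-3, 5).
1. Q is the intersection of line BE and line KD ⇒ Q = (3/4, 0)
2. V is the centroid of triangle KEB ⇒ V = (1/3, 1/3)
3. S lies on line KB with KS:SB = -4:3 ⇒ S = (4, -3)
4. A is the centroid of triangle QSE ⇒ A = (19/12, -1)
line AV meets EB at H = (31/48, 0)
V = A + t·(H−A) with t = 4/3, so AV:VH = 4/3:-1/3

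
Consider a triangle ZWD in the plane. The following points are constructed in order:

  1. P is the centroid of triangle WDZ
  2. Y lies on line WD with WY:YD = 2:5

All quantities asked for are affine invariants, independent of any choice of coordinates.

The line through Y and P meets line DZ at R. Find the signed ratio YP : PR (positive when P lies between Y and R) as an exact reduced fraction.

YP:PR = 8/7

Set Z = (0, 0), W = (1, 0), D = (0, 1); any affine frame gives the same invariant.
1. P is the centroid of triangle WDZ ⇒ P = (1/3, 1/3)
2. Y lies on line WD with WY:YD = 2:5 ⇒ Y = (5/7, 2/7)
line YP meets DZ at R = (0, 3/8)
P = Y + t·(R−Y) with t = 8/15, so YP:PR = 8/15:7/15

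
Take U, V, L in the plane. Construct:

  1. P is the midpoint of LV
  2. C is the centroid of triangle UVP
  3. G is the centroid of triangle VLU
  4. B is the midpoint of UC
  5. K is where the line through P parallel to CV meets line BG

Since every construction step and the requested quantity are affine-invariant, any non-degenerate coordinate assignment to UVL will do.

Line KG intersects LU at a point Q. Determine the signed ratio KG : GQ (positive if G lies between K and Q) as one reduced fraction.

KG:GQ = 1/5

Choose coordinates U = (0, 0), V = (1, 0), L = (0, 1).
1. P is the midpoint of LV ⇒ P = (1/2, 1/2)
2. C is the centroid of triangle UVP ⇒ C = (1/2, 1/6)
3. G is the centroid of triangle VLU ⇒ G = (1/3, 1/3)
4. B is the midpoint of UC ⇒ B = (1/4, 1/12)
5. K is where the line through P parallel to CV meets line BG ⇒ K = (2/5, 8/15)
line KG meets LU at Q = (0, -2/3)
G = K + t·(Q−K) with t = 1/6, so KG:GQ = 1/6:5/6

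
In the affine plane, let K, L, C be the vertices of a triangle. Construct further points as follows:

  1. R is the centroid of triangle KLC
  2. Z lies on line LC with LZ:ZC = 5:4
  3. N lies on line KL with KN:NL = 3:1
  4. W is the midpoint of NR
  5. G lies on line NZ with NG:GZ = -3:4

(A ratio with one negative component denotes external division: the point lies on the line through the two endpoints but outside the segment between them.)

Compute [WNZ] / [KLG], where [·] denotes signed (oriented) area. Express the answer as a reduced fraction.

Set K = (0, 0), L = (1, 0), C = (0, 1); any affine frame gives the same invariant.
1. R is the centroid of triangle KLC ⇒ R = (1/3, 1/3)
2. Z lies on line LC with LZ:ZC = 5:4 ⇒ Z = (4/9, 5/9)
3. N lies on line KL with KN:NL = 3:1 ⇒ N = (3/4, 0)
4. W is the midpoint of NR ⇒ W = (13/24, 1/6)
5. G lies on line NZ with NG:GZ = -3:4 ⇒ G = (5/3, -5/3)
2·[WNZ] = 7/108, 2·[KLG] = -5/3
[WNZ]:[KLG] = 7/108:-5/3 = -7/180

[WNZ]:[KLG] = -7/180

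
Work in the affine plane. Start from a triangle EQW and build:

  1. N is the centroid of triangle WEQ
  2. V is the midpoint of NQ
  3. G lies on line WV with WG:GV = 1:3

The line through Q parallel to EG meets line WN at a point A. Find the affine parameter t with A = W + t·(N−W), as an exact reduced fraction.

t = 23/9

Choose coordinates E = (0, 0), Q = (1, 0), W = (0, 1).
1. N is the centroid of triangle WEQ ⇒ N = (1/3, 1/3)
2. V is the midpoint of NQ ⇒ V = (2/3, 1/6)
3. G lies on line WV with WG:GV = 1:3 ⇒ G = (1/6, 19/24)
through Q parallel to EG: direction (1/6, 19/24); meets WN at A = (23/27, -19/27)
A = W + t·(N−W) with t = 23/9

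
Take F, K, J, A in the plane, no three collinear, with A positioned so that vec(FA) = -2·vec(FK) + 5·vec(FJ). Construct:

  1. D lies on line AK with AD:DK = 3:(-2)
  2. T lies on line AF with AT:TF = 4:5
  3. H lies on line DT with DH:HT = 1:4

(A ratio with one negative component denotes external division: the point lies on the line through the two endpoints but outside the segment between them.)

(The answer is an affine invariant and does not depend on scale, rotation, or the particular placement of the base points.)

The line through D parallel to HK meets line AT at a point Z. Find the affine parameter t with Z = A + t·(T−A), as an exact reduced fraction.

t = -3/7

Work in coordinates with F = (0, 0), K = (1, 0), J = (0, 1), A = (-2, 5).
1. D lies on line AK with AD:DK = 3:(-2) ⇒ D = (7, -10)
2. T lies on line AF with AT:TF = 4:5 ⇒ T = (-10/9, 25/9)
3. H lies on line DT with DH:HT = 1:4 ⇒ H = (242/45, -67/9)
through D parallel to HK: direction (-197/45, 67/9); meets AT at Z = (-50/21, 125/21)
Z = A + t·(T−A) with t = -3/7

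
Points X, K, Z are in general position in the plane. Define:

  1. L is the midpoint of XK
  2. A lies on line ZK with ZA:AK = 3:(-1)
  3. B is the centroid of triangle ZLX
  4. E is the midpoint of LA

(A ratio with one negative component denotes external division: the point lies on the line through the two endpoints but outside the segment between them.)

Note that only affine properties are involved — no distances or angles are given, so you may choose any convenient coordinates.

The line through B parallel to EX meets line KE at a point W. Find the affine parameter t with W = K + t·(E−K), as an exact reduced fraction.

Set X = (0, 0), K = (1, 0), Z = (0, 1); any affine frame gives the same invariant.
1. L is the midpoint of XK ⇒ L = (1/2, 0)
2. A lies on line ZK with ZA:AK = 3:(-1) ⇒ A = (3/2, -1/2)
3. B is the centroid of triangle ZLX ⇒ B = (1/6, 1/3)
4. E is the midpoint of LA ⇒ E = (1, -1/4)
through B parallel to EX: direction (-1, 1/4); meets KE at W = (1, 1/8)
W = K + t·(E−K) with t = -1/2

t = -1/2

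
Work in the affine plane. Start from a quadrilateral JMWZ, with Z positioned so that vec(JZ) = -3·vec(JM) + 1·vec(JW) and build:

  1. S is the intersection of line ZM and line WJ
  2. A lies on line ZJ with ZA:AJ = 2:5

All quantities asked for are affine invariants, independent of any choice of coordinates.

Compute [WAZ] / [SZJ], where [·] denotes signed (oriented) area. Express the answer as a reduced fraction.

Assign J = (0, 0), M = (1, 0), W = (0, 1), Z = (-3, 1) — the answer is frame-independent, so this choice is without loss of generality.
1. S is the intersection of line ZM and line WJ ⇒ S = (0, 1/4)
2. A lies on line ZJ with ZA:AJ = 2:5 ⇒ A = (-15/7, 5/7)
2·[WAZ] = -6/7, 2·[SZJ] = 3/4
[WAZ]:[SZJ] = -6/7:3/4 = -8/7

[WAZ]:[SZJ] = -8/7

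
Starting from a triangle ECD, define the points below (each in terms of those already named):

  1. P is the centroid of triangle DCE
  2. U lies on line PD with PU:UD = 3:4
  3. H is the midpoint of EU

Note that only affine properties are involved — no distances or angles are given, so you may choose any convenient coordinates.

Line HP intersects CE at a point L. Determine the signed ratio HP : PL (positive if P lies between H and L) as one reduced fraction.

Work in coordinates with E = (0, 0), C = (1, 0), D = (0, 1).
1. P is the centroid of triangle DCE ⇒ P = (1/3, 1/3)
2. U lies on line PD with PU:UD = 3:4 ⇒ U = (4/21, 13/21)
3. H is the midpoint of EU ⇒ H = (2/21, 13/42)
line HP meets CE at L = (-3, 0)
P = H + t·(L−H) with t = -1/13, so HP:PL = -1/13:14/13

HP:PL = -1/14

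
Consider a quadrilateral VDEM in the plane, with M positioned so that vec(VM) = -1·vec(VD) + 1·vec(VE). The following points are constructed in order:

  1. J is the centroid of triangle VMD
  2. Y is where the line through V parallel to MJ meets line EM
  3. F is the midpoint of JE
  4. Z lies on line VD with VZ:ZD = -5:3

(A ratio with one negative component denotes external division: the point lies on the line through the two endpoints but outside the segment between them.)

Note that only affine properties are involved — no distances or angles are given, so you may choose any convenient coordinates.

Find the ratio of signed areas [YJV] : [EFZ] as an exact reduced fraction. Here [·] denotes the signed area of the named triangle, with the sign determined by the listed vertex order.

[YJV]:[EFZ] = -3/5

Choose coordinates V = (0, 0), D = (1, 0), E = (0, 1), M = (-1, 1).
1. J is the centroid of triangle VMD ⇒ J = (0, 1/3)
2. Y is where the line through V parallel to MJ meets line EM ⇒ Y = (-3/2, 1)
3. F is the midpoint of JE ⇒ F = (0, 2/3)
4. Z lies on line VD with VZ:ZD = -5:3 ⇒ Z = (5/2, 0)
2·[YJV] = -1/2, 2·[EFZ] = 5/6
[YJV]:[EFZ] = -1/2:5/6 = -3/5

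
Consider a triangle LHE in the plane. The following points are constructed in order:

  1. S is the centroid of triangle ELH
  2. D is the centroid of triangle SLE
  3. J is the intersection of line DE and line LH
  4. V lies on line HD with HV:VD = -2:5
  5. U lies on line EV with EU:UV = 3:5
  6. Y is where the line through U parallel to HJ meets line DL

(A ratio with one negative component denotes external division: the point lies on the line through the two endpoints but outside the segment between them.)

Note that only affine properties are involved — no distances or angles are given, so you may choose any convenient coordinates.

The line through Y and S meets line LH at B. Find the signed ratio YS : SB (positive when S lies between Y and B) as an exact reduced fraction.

Work in coordinates with L = (0, 0), H = (1, 0), E = (0, 1).
1. S is the centroid of triangle ELH ⇒ S = (1/3, 1/3)
2. D is the centroid of triangle SLE ⇒ D = (1/9, 4/9)
3. J is the intersection of line DE and line LH ⇒ J = (1/5, 0)
4. V lies on line HD with HV:VD = -2:5 ⇒ V = (43/27, -8/27)
5. U lies on line EV with EU:UV = 3:5 ⇒ U = (43/72, 37/72)
6. Y is where the line through U parallel to HJ meets line DL ⇒ Y = (37/288, 37/72)
line YS meets LH at B = (37/52, 0)
S = Y + t·(B−Y) with t = 13/37, so YS:SB = 13/37:24/37

YS:SB = 13/24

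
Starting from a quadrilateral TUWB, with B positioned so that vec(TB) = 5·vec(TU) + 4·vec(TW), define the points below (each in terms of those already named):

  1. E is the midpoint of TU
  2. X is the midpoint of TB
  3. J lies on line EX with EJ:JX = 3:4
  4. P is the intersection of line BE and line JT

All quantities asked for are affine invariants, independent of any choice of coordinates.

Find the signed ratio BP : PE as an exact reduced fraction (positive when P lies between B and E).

BP:PE = 8/3

Set T = (0, 0), U = (1, 0), W = (0, 1), B = (5, 4); any affine frame gives the same invariant.
1. E is the midpoint of TU ⇒ E = (1/2, 0)
2. X is the midpoint of TB ⇒ X = (5/2, 2)
3. J lies on line EX with EJ:JX = 3:4 ⇒ J = (19/14, 6/7)
4. P is the intersection of line BE and line JT ⇒ P = (19/11, 12/11)
P = B + t·(E−B) with t = 8/11, so BP:PE = t:(1−t) = 8/11:3/11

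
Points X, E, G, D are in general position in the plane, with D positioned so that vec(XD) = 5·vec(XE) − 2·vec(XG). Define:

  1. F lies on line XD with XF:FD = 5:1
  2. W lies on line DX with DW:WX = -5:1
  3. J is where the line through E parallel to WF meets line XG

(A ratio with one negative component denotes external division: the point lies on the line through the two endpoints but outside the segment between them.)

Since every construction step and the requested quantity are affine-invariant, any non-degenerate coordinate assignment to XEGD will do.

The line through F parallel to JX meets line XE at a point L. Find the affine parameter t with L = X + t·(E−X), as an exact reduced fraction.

Work in coordinates with X = (0, 0), E = (1, 0), G = (0, 1), D = (5, -2).
1. F lies on line XD with XF:FD = 5:1 ⇒ F = (25/6, -5/3)
2. W lies on line DX with DW:WX = -5:1 ⇒ W = (-5/4, 1/2)
3. J is where the line through E parallel to WF meets line XG ⇒ J = (0, 2/5)
through F parallel to JX: direction (0, -2/5); meets XE at L = (25/6, 0)
L = X + t·(E−X) with t = 25/6

t = 25/6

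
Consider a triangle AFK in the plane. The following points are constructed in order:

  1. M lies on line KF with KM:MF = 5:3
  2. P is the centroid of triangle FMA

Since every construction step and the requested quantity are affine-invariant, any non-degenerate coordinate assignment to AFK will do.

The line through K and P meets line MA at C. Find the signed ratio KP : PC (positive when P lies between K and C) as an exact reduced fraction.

KP:PC = -6

Work in coordinates with A = (0, 0), F = (1, 0), K = (0, 1).
1. M lies on line KF with KM:MF = 5:3 ⇒ M = (5/8, 3/8)
2. P is the centroid of triangle FMA ⇒ P = (13/24, 1/8)
line KP meets MA at C = (65/144, 13/48)
P = K + t·(C−K) with t = 6/5, so KP:PC = 6/5:-1/5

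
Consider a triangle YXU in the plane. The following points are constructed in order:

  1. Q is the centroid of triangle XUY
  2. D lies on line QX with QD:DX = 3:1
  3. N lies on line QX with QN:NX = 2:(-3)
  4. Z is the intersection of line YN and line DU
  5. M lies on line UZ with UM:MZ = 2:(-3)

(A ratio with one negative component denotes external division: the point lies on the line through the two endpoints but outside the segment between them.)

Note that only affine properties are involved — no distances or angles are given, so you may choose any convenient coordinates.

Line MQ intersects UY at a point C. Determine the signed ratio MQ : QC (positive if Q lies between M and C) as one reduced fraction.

Choose coordinates Y = (0, 0), X = (1, 0), U = (0, 1).
1. Q is the centroid of triangle XUY ⇒ Q = (1/3, 1/3)
2. D lies on line QX with QD:DX = 3:1 ⇒ D = (5/6, 1/12)
3. N lies on line QX with QN:NX = 2:(-3) ⇒ N = (-1, 1)
4. Z is the intersection of line YN and line DU ⇒ Z = (10, -10)
5. M lies on line UZ with UM:MZ = 2:(-3) ⇒ M = (-20, 23)
line MQ meets UY at C = (0, 43/61)
Q = M + t·(C−M) with t = 61/60, so MQ:QC = 61/60:-1/60

MQ:QC = -61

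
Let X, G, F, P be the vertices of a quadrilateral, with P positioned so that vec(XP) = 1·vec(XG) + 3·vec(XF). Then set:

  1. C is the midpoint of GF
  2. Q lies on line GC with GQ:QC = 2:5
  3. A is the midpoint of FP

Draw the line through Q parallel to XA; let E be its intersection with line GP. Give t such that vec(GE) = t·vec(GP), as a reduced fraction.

t = 5/21

Set X = (0, 0), G = (1, 0), F = (0, 1), P = (1, 3); any affine frame gives the same invariant.
1. C is the midpoint of GF ⇒ C = (1/2, 1/2)
2. Q lies on line GC with GQ:QC = 2:5 ⇒ Q = (6/7, 1/7)
3. A is the midpoint of FP ⇒ A = (1/2, 2)
through Q parallel to XA: direction (1/2, 2); meets GP at E = (1, 5/7)
E = G + t·(P−G) with t = 5/21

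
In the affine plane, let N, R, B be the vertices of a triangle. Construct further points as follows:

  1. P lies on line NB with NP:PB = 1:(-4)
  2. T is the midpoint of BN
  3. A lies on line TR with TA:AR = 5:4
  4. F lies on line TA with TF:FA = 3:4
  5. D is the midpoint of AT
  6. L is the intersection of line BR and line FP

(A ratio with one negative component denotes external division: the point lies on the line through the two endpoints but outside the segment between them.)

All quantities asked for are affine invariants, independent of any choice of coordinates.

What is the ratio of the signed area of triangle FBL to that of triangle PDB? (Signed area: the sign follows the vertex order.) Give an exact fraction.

Set N = (0, 0), R = (1, 0), B = (0, 1); any affine frame gives the same invariant.
1. P lies on line NB with NP:PB = 1:(-4) ⇒ P = (0, -1/3)
2. T is the midpoint of BN ⇒ T = (0, 1/2)
3. A lies on line TR with TA:AR = 5:4 ⇒ A = (5/9, 2/9)
4. F lies on line TA with TF:FA = 3:4 ⇒ F = (5/21, 8/21)
5. D is the midpoint of AT ⇒ D = (5/18, 13/36)
6. L is the intersection of line BR and line FP ⇒ L = (1/3, 2/3)
2·[FBL] = -8/63, 2·[PDB] = 10/27
[FBL]:[PDB] = -8/63:10/27 = -12/35

[FBL]:[PDB] = -12/35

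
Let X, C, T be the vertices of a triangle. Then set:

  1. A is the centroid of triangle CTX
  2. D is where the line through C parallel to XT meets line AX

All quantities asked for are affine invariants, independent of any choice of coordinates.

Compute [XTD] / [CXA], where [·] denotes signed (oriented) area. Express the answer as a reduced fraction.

Set X = (0, 0), C = (1, 0), T = (0, 1); any affine frame gives the same invariant.
1. A is the centroid of triangle CTX ⇒ A = (1/3, 1/3)
2. D is where the line through C parallel to XT meets line AX ⇒ D = (1, 1)
2·[XTD] = -1, 2·[CXA] = -1/3
[XTD]:[CXA] = -1:-1/3 = 3

[XTD]:[CXA] = 3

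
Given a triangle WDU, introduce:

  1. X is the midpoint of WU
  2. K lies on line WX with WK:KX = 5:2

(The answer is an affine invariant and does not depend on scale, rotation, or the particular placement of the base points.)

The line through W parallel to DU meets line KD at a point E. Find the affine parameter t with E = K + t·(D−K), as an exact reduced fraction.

t = -5/9

Assign W = (0, 0), D = (1, 0), U = (0, 1) — the answer is frame-independent, so this choice is without loss of generality.
1. X is the midpoint of WU ⇒ X = (0, 1/2)
2. K lies on line WX with WK:KX = 5:2 ⇒ K = (0, 5/14)
through W parallel to DU: direction (-1, 1); meets KD at E = (-5/9, 5/9)
E = K + t·(D−K) with t = -5/9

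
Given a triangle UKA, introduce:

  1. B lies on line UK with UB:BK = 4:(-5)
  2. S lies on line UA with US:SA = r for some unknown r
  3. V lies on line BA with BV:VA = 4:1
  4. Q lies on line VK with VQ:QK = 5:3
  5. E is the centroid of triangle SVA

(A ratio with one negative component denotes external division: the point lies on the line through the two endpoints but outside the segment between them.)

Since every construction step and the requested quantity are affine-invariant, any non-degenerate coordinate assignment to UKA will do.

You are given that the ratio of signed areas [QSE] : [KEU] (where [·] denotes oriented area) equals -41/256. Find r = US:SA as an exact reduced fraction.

Work in coordinates with U = (0, 0), K = (1, 0), A = (0, 1).
1. B lies on line UK with UB:BK = 4:(-5) ⇒ B = (-4, 0)
2. With US:SA = r, write λ = r/(r+1) so S = U + λ·(A−U); S is affine-linear in λ
3. V lies on line BA with BV:VA = 4:1 ⇒ V = (-4/5, 4/5)
4. Q lies on line VK with VQ:QK = 5:3 ⇒ Q = (13/40, 3/10)
5. E is the centroid of triangle SVA ⇒ E is an affine combination of earlier points and hence also affine-linear in λ
Every point depending on S is an affine combination of S and λ-independent points, so each such coordinate is linear in λ; the λ² term in each signed area is a multiple of (A−U)×(A−U) = 0, so 2·[QSE] and 2·[KEU] are each linear in λ. Evaluating at λ=0 and λ=1:
  2·[QSE] = 29/60·λ − 11/40,   2·[KEU] = 1/3·λ + 3/5
So [QSE]:[KEU] = (29/60·λ − 11/40) / (1/3·λ + 3/5). Setting this equal to -41/256:
  29/60·λ − 11/40 = -41/256·(1/3·λ + 3/5)  ⇒  λ = 1/3
Then r = λ/(1−λ) = (1/3)/(2/3) = 1/2. Check: with r = 1/2, S = (0, 1/3) and [QSE]:[KEU] = -41/256 as required.

r = 1/2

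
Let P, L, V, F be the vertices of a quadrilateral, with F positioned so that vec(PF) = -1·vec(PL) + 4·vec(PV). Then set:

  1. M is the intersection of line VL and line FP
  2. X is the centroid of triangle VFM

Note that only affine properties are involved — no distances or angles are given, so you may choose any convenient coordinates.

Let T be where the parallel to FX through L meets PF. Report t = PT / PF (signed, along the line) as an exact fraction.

Work in coordinates with P = (0, 0), L = (1, 0), V = (0, 1), F = (-1, 4).
1. M is the intersection of line VL and line FP ⇒ M = (-1/3, 4/3)
2. X is the centroid of triangle VFM ⇒ X = (-4/9, 19/9)
through L parallel to FX: direction (5/9, -17/9); meets PF at T = (-17/3, 68/3)
T = P + t·(F−P) with t = 17/3

t = 17/3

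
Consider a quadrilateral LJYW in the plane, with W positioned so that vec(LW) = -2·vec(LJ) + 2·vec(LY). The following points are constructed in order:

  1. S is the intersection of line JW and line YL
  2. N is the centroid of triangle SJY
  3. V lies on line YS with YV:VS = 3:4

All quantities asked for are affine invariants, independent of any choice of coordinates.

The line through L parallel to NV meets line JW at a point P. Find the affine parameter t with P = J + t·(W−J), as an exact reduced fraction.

Work in coordinates with L = (0, 0), J = (1, 0), Y = (0, 1), W = (-2, 2).
1. S is the intersection of line JW and line YL ⇒ S = (0, 2/3)
2. N is the centroid of triangle SJY ⇒ N = (1/3, 5/9)
3. V lies on line YS with YV:VS = 3:4 ⇒ V = (0, 6/7)
through L parallel to NV: direction (-1/3, 19/63); meets JW at P = (-14/5, 38/15)
P = J + t·(W−J) with t = 19/15

t = 19/15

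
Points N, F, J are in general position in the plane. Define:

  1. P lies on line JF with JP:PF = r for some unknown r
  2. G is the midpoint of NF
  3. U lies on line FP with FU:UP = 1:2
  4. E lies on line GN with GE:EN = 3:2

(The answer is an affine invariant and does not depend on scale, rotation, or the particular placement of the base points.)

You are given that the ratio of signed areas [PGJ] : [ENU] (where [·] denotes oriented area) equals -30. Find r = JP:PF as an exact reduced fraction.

Work in coordinates with N = (0, 0), F = (1, 0), J = (0, 1).
1. With JP:PF = r, write λ = r/(r+1) so P = J + λ·(F−J); P is affine-linear in λ
2. G is the midpoint of NF ⇒ G = (1/2, 0)
3. U lies on line FP with FU:UP = 1:2 ⇒ U is an affine combination of earlier points and hence also affine-linear in λ
4. E lies on line GN with GE:EN = 3:2 ⇒ E = (1/5, 0)
Every point depending on P is an affine combination of P and λ-independent points, so each such coordinate is linear in λ; the λ² term in each signed area is a multiple of (F−J)×(F−J) = 0, so 2·[PGJ] and 2·[ENU] are each linear in λ. Evaluating at λ=0 and λ=1:
  2·[PGJ] = -1/2·λ,   2·[ENU] = 1/15·λ − 1/15
So [PGJ]:[ENU] = (-1/2·λ) / (1/15·λ − 1/15). Setting this equal to -30:
  -1/2·λ = -30·(1/15·λ − 1/15)  ⇒  λ = 4/3
Then r = λ/(1−λ) = (4/3)/(-1/3) = -4. Check: with r = -4, P = (4/3, -1/3) and [PGJ]:[ENU] = -30 as required.

r = -4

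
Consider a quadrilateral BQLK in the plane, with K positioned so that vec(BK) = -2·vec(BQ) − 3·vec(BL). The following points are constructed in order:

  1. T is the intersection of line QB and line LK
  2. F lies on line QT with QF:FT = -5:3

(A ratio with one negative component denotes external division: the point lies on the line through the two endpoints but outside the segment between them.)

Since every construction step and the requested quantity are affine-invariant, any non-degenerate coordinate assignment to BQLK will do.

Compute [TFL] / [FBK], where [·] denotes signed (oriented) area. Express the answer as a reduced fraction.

Choose coordinates B = (0, 0), Q = (1, 0), L = (0, 1), K = (-2, -3).
1. T is the intersection of line QB and line LK ⇒ T = (-1/2, 0)
2. F lies on line QT with QF:FT = -5:3 ⇒ F = (-11/4, 0)
2·[TFL] = -9/4, 2·[FBK] = -33/4
[TFL]:[FBK] = -9/4:-33/4 = 3/11

[TFL]:[FBK] = 3/11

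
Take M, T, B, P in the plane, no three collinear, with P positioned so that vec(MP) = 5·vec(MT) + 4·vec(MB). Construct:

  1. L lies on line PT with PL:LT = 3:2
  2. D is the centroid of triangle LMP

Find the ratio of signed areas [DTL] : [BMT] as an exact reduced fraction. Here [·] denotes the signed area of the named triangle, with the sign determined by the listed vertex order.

Assign M = (0, 0), T = (1, 0), B = (0, 1), P = (5, 4) — the answer is frame-independent, so this choice is without loss of generality.
1. L lies on line PT with PL:LT = 3:2 ⇒ L = (13/5, 8/5)
2. D is the centroid of triangle LMP ⇒ D = (38/15, 28/15)
2·[DTL] = 8/15, 2·[BMT] = 1
[DTL]:[BMT] = 8/15:1 = 8/15

[DTL]:[BMT] = 8/15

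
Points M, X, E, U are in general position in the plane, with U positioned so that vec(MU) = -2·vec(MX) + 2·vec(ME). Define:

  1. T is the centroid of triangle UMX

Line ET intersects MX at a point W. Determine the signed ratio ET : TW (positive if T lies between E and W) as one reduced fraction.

Assign M = (0, 0), X = (1, 0), E = (0, 1), U = (-2, 2) — the answer is frame-independent, so this choice is without loss of generality.
1. T is the centroid of triangle UMX ⇒ T = (-1/3, 2/3)
line ET meets MX at W = (-1, 0)
T = E + t·(W−E) with t = 1/3, so ET:TW = 1/3:2/3

ET:TW = 1/2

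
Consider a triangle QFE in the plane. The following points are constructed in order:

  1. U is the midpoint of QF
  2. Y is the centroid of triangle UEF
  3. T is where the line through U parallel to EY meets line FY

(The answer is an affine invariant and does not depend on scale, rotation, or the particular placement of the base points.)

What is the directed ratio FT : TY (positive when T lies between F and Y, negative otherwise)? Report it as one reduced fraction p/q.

FT:TY = -2

Assign Q = (0, 0), F = (1, 0), E = (0, 1) — the answer is frame-independent, so this choice is without loss of generality.
1. U is the midpoint of QF ⇒ U = (1/2, 0)
2. Y is the centroid of triangle UEF ⇒ Y = (1/2, 1/3)
3. T is where the line through U parallel to EY meets line FY ⇒ T = (0, 2/3)
T = F + t·(Y−F) with t = 2, so FT:TY = t:(1−t) = 2:-1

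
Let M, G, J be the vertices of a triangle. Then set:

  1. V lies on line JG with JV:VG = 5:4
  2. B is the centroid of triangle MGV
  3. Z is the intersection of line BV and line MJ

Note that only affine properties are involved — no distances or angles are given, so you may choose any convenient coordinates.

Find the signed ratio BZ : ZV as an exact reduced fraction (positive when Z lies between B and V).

Assign M = (0, 0), G = (1, 0), J = (0, 1) — the answer is frame-independent, so this choice is without loss of generality.
1. V lies on line JG with JV:VG = 5:4 ⇒ V = (5/9, 4/9)
2. B is the centroid of triangle MGV ⇒ B = (14/27, 4/27)
3. Z is the intersection of line BV and line MJ ⇒ Z = (0, -4)
Z = B + t·(V−B) with t = -14, so BZ:ZV = t:(1−t) = -14:15

BZ:ZV = -14/15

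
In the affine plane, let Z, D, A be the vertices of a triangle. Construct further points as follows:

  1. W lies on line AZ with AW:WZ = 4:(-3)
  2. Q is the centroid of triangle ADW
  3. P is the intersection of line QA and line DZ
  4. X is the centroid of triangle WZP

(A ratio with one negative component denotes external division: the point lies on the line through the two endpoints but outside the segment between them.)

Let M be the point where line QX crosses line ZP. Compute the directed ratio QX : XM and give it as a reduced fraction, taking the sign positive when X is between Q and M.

Work in coordinates with Z = (0, 0), D = (1, 0), A = (0, 1).
1. W lies on line AZ with AW:WZ = 4:(-3) ⇒ W = (0, -3)
2. Q is the centroid of triangle ADW ⇒ Q = (1/3, -2/3)
3. P is the intersection of line QA and line DZ ⇒ P = (1/5, 0)
4. X is the centroid of triangle WZP ⇒ X = (1/15, -1)
line QX meets ZP at M = (13/15, 0)
X = Q + t·(M−Q) with t = -1/2, so QX:XM = -1/2:3/2

QX:XM = -1/3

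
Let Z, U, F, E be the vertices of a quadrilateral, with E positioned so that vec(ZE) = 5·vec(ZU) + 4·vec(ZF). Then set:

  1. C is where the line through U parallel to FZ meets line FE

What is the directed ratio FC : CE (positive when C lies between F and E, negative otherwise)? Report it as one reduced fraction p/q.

FC:CE = 1/4

Assign Z = (0, 0), U = (1, 0), F = (0, 1), E = (5, 4) — the answer is frame-independent, so this choice is without loss of generality.
1. C is where the line through U parallel to FZ meets line FE ⇒ C = (1, 8/5)
C = F + t·(E−F) with t = 1/5, so FC:CE = t:(1−t) = 1/5:4/5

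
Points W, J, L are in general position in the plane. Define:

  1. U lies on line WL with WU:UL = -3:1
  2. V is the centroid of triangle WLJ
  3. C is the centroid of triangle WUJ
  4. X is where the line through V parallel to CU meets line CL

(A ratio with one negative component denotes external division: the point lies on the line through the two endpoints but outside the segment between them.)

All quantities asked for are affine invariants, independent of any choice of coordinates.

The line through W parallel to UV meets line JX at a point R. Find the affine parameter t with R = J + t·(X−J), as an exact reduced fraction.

t = 63/37

Work in coordinates with W = (0, 0), J = (1, 0), L = (0, 1).
1. U lies on line WL with WU:UL = -3:1 ⇒ U = (0, 3/2)
2. V is the centroid of triangle WLJ ⇒ V = (1/3, 1/3)
3. C is the centroid of triangle WUJ ⇒ C = (1/3, 1/2)
4. X is where the line through V parallel to CU meets line CL ⇒ X = (2/9, 2/3)
through W parallel to UV: direction (1/3, -7/6); meets JX at R = (-12/37, 42/37)
R = J + t·(X−J) with t = 63/37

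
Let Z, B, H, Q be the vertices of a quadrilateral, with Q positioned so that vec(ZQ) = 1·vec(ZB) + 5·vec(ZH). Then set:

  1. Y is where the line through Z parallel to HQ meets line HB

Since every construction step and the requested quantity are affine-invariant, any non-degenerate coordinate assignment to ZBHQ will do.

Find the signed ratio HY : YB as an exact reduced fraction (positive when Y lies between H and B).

Set Z = (0, 0), B = (1, 0), H = (0, 1), Q = (1, 5); any affine frame gives the same invariant.
1. Y is where the line through Z parallel to HQ meets line HB ⇒ Y = (1/5, 4/5)
Y = H + t·(B−H) with t = 1/5, so HY:YB = t:(1−t) = 1/5:4/5

HY:YB = 1/4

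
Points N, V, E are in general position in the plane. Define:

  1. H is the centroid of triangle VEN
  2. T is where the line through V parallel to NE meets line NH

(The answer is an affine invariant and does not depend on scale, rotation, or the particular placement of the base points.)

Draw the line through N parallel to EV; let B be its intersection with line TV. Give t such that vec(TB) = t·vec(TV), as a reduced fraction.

t = 2

Choose coordinates N = (0, 0), V = (1, 0), E = (0, 1).
1. H is the centroid of triangle VEN ⇒ H = (1/3, 1/3)
2. T is where the line through V parallel to NE meets line NH ⇒ T = (1, 1)
through N parallel to EV: direction (1, -1); meets TV at B = (1, -1)
B = T + t·(V−T) with t = 2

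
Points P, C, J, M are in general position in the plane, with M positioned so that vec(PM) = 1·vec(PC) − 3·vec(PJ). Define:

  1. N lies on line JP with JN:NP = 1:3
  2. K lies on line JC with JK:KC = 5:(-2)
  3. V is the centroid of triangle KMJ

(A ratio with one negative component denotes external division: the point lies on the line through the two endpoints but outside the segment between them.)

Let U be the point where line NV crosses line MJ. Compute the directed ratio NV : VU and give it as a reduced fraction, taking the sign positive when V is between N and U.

NV:VU = -23/20

Choose coordinates P = (0, 0), C = (1, 0), J = (0, 1), M = (1, -3).
1. N lies on line JP with JN:NP = 1:3 ⇒ N = (0, 3/4)
2. K lies on line JC with JK:KC = 5:(-2) ⇒ K = (5/3, -2/3)
3. V is the centroid of triangle KMJ ⇒ V = (8/9, -8/9)
line NV meets MJ at U = (8/69, 37/69)
V = N + t·(U−N) with t = 23/3, so NV:VU = 23/3:-20/3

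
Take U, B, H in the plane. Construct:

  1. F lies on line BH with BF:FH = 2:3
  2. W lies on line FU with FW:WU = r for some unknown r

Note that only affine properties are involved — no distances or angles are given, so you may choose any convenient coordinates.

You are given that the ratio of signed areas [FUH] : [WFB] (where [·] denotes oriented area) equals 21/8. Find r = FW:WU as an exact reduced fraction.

r = 4/3

Set U = (0, 0), B = (1, 0), H = (0, 1); any affine frame gives the same invariant.
1. F lies on line BH with BF:FH = 2:3 ⇒ F = (3/5, 2/5)
2. With FW:WU = r, write λ = r/(r+1) so W = F + λ·(U−F); W is affine-linear in λ
Every point depending on W is an affine combination of W and λ-independent points, so each such coordinate is linear in λ; the λ² term in each signed area is a multiple of (U−F)×(U−F) = 0, so 2·[FUH] and 2·[WFB] are each linear in λ. Evaluating at λ=0 and λ=1:
  2·[FUH] = -3/5,   2·[WFB] = -2/5·λ
So [FUH]:[WFB] = (-3/5) / (-2/5·λ). Setting this equal to 21/8:
  -3/5 = 21/8·(-2/5·λ)  ⇒  λ = 4/7
Then r = λ/(1−λ) = (4/7)/(3/7) = 4/3. Check: with r = 4/3, W = (9/35, 6/35) and [FUH]:[WFB] = 21/8 as required.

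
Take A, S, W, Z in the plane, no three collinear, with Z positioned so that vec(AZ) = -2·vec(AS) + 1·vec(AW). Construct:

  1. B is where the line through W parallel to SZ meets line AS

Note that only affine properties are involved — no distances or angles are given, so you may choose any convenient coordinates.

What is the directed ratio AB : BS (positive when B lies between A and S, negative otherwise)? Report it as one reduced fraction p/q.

AB:BS = -3/2

Assign A = (0, 0), S = (1, 0), W = (0, 1), Z = (-2, 1) — the answer is frame-independent, so this choice is without loss of generality.
1. B is where the line through W parallel to SZ meets line AS ⇒ B = (3, 0)
B = A + t·(S−A) with t = 3, so AB:BS = t:(1−t) = 3:-2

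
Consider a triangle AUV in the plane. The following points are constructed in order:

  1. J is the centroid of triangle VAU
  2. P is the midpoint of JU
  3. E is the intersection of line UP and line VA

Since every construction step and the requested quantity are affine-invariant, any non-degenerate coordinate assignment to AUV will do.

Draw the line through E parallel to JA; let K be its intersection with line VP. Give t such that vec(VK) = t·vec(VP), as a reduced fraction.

Work in coordinates with A = (0, 0), U = (1, 0), V = (0, 1).
1. J is the centroid of triangle VAU ⇒ J = (1/3, 1/3)
2. P is the midpoint of JU ⇒ P = (2/3, 1/6)
3. E is the intersection of line UP and line VA ⇒ E = (0, 1/2)
through E parallel to JA: direction (-1/3, -1/3); meets VP at K = (2/9, 13/18)
K = V + t·(P−V) with t = 1/3

t = 1/3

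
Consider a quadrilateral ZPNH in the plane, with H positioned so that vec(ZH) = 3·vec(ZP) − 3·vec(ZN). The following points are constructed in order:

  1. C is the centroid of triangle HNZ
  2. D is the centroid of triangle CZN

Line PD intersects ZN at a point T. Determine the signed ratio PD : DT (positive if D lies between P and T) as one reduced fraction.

Choose coordinates Z = (0, 0), P = (1, 0), N = (0, 1), H = (3, -3).
1. C is the centroid of triangle HNZ ⇒ C = (1, -2/3)
2. D is the centroid of triangle CZN ⇒ D = (1/3, 1/9)
line PD meets ZN at T = (0, 1/6)
D = P + t·(T−P) with t = 2/3, so PD:DT = 2/3:1/3

PD:DT = 2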